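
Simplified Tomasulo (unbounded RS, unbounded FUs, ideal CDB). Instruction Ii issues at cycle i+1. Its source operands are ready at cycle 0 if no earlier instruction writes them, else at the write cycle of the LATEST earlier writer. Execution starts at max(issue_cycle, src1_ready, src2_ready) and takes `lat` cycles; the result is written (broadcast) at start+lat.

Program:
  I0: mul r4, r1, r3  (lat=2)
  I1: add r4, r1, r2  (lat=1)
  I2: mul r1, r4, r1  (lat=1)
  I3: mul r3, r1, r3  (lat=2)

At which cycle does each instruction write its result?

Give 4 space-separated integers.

I0 mul r4: issue@1 deps=(None,None) exec_start@1 write@3
I1 add r4: issue@2 deps=(None,None) exec_start@2 write@3
I2 mul r1: issue@3 deps=(1,None) exec_start@3 write@4
I3 mul r3: issue@4 deps=(2,None) exec_start@4 write@6

Answer: 3 3 4 6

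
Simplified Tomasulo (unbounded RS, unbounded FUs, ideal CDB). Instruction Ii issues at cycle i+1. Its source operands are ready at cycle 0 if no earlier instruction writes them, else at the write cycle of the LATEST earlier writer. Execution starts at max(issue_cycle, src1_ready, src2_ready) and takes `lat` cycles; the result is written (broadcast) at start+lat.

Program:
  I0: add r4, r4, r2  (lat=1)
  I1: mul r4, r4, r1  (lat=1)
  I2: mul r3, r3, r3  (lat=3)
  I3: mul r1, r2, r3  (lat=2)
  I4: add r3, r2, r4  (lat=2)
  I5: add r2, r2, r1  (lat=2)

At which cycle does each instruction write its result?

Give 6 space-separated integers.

I0 add r4: issue@1 deps=(None,None) exec_start@1 write@2
I1 mul r4: issue@2 deps=(0,None) exec_start@2 write@3
I2 mul r3: issue@3 deps=(None,None) exec_start@3 write@6
I3 mul r1: issue@4 deps=(None,2) exec_start@6 write@8
I4 add r3: issue@5 deps=(None,1) exec_start@5 write@7
I5 add r2: issue@6 deps=(None,3) exec_start@8 write@10

Answer: 2 3 6 8 7 10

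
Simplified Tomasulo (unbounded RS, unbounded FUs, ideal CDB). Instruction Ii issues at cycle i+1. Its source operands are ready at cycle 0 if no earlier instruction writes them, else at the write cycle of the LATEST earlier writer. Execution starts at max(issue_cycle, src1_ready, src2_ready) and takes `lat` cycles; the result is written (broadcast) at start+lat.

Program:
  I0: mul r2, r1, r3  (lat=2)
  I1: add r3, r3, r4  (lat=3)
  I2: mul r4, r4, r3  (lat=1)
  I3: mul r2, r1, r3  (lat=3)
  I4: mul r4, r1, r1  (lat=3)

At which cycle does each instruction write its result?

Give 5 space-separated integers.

I0 mul r2: issue@1 deps=(None,None) exec_start@1 write@3
I1 add r3: issue@2 deps=(None,None) exec_start@2 write@5
I2 mul r4: issue@3 deps=(None,1) exec_start@5 write@6
I3 mul r2: issue@4 deps=(None,1) exec_start@5 write@8
I4 mul r4: issue@5 deps=(None,None) exec_start@5 write@8

Answer: 3 5 6 8 8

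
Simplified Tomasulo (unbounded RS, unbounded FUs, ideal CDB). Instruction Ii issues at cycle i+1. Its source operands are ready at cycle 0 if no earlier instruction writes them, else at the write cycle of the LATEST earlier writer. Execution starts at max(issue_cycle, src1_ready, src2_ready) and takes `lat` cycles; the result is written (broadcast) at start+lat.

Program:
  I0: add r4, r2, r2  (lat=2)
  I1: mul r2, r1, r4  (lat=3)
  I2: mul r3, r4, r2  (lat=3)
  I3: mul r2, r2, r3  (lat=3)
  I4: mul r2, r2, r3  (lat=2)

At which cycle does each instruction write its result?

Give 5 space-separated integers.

I0 add r4: issue@1 deps=(None,None) exec_start@1 write@3
I1 mul r2: issue@2 deps=(None,0) exec_start@3 write@6
I2 mul r3: issue@3 deps=(0,1) exec_start@6 write@9
I3 mul r2: issue@4 deps=(1,2) exec_start@9 write@12
I4 mul r2: issue@5 deps=(3,2) exec_start@12 write@14

Answer: 3 6 9 12 14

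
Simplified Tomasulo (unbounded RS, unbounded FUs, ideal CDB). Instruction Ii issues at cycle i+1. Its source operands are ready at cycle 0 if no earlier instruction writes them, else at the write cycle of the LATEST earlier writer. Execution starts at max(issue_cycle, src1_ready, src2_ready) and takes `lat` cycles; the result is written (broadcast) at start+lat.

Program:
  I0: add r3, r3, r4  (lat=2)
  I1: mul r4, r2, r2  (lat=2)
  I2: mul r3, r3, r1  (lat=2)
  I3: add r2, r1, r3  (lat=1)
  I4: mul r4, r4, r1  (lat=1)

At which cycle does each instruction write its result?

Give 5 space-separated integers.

I0 add r3: issue@1 deps=(None,None) exec_start@1 write@3
I1 mul r4: issue@2 deps=(None,None) exec_start@2 write@4
I2 mul r3: issue@3 deps=(0,None) exec_start@3 write@5
I3 add r2: issue@4 deps=(None,2) exec_start@5 write@6
I4 mul r4: issue@5 deps=(1,None) exec_start@5 write@6

Answer: 3 4 5 6 6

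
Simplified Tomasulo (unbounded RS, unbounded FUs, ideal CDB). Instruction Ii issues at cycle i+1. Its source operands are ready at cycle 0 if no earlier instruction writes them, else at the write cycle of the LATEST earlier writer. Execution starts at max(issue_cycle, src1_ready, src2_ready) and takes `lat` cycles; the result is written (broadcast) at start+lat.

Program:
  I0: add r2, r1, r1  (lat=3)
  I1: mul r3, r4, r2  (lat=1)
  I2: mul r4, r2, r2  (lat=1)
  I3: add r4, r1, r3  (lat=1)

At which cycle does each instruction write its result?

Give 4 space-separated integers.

I0 add r2: issue@1 deps=(None,None) exec_start@1 write@4
I1 mul r3: issue@2 deps=(None,0) exec_start@4 write@5
I2 mul r4: issue@3 deps=(0,0) exec_start@4 write@5
I3 add r4: issue@4 deps=(None,1) exec_start@5 write@6

Answer: 4 5 5 6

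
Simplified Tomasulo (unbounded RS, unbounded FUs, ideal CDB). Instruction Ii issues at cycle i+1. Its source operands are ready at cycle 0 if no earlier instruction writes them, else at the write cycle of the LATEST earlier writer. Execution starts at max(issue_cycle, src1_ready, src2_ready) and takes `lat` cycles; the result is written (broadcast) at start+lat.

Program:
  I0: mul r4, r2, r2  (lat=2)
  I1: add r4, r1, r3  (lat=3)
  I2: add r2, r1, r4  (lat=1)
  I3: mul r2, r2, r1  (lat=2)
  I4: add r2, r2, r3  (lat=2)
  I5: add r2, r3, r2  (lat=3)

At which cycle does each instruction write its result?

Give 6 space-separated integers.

Answer: 3 5 6 8 10 13

Derivation:
I0 mul r4: issue@1 deps=(None,None) exec_start@1 write@3
I1 add r4: issue@2 deps=(None,None) exec_start@2 write@5
I2 add r2: issue@3 deps=(None,1) exec_start@5 write@6
I3 mul r2: issue@4 deps=(2,None) exec_start@6 write@8
I4 add r2: issue@5 deps=(3,None) exec_start@8 write@10
I5 add r2: issue@6 deps=(None,4) exec_start@10 write@13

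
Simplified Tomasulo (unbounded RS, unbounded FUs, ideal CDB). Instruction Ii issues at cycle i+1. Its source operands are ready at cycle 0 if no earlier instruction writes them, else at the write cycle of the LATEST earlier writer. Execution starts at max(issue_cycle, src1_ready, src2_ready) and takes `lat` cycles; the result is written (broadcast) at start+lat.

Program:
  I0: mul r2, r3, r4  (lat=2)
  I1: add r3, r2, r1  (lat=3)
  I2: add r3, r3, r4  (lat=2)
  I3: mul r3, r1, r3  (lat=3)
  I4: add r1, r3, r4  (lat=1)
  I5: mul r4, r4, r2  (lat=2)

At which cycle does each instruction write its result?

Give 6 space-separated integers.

Answer: 3 6 8 11 12 8

Derivation:
I0 mul r2: issue@1 deps=(None,None) exec_start@1 write@3
I1 add r3: issue@2 deps=(0,None) exec_start@3 write@6
I2 add r3: issue@3 deps=(1,None) exec_start@6 write@8
I3 mul r3: issue@4 deps=(None,2) exec_start@8 write@11
I4 add r1: issue@5 deps=(3,None) exec_start@11 write@12
I5 mul r4: issue@6 deps=(None,0) exec_start@6 write@8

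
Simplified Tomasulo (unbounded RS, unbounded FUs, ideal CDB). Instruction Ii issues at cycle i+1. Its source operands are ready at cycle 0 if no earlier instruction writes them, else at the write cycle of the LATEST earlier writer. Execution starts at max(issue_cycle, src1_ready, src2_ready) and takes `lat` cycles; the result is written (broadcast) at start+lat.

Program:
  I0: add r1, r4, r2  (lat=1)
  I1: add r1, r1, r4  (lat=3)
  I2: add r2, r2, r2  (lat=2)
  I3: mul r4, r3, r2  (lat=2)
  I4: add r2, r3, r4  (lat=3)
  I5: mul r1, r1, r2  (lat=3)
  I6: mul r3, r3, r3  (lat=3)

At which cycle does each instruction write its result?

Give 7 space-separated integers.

I0 add r1: issue@1 deps=(None,None) exec_start@1 write@2
I1 add r1: issue@2 deps=(0,None) exec_start@2 write@5
I2 add r2: issue@3 deps=(None,None) exec_start@3 write@5
I3 mul r4: issue@4 deps=(None,2) exec_start@5 write@7
I4 add r2: issue@5 deps=(None,3) exec_start@7 write@10
I5 mul r1: issue@6 deps=(1,4) exec_start@10 write@13
I6 mul r3: issue@7 deps=(None,None) exec_start@7 write@10

Answer: 2 5 5 7 10 13 10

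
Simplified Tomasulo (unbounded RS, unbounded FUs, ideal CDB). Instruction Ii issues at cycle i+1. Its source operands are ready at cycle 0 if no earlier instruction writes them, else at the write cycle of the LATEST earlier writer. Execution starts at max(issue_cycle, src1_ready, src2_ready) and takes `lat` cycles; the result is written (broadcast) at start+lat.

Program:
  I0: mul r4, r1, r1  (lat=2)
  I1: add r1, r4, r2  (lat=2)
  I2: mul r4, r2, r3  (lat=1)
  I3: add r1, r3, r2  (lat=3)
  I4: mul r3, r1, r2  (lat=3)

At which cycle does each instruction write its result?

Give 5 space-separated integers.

Answer: 3 5 4 7 10

Derivation:
I0 mul r4: issue@1 deps=(None,None) exec_start@1 write@3
I1 add r1: issue@2 deps=(0,None) exec_start@3 write@5
I2 mul r4: issue@3 deps=(None,None) exec_start@3 write@4
I3 add r1: issue@4 deps=(None,None) exec_start@4 write@7
I4 mul r3: issue@5 deps=(3,None) exec_start@7 write@10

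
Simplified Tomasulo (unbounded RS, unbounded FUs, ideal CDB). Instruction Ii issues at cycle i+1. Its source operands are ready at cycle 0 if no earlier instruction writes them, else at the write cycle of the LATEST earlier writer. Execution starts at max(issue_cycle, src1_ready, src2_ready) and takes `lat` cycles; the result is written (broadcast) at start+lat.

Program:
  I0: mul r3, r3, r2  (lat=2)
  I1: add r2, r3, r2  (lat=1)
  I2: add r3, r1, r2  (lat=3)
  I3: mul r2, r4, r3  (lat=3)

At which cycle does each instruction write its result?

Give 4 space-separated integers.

Answer: 3 4 7 10

Derivation:
I0 mul r3: issue@1 deps=(None,None) exec_start@1 write@3
I1 add r2: issue@2 deps=(0,None) exec_start@3 write@4
I2 add r3: issue@3 deps=(None,1) exec_start@4 write@7
I3 mul r2: issue@4 deps=(None,2) exec_start@7 write@10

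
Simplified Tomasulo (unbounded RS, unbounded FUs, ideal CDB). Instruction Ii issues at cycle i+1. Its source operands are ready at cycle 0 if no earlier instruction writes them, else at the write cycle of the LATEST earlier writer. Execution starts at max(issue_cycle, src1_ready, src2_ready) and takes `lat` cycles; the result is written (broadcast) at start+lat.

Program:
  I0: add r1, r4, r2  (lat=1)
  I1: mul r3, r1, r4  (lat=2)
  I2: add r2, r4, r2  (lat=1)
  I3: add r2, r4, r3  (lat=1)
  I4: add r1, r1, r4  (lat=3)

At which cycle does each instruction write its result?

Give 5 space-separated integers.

I0 add r1: issue@1 deps=(None,None) exec_start@1 write@2
I1 mul r3: issue@2 deps=(0,None) exec_start@2 write@4
I2 add r2: issue@3 deps=(None,None) exec_start@3 write@4
I3 add r2: issue@4 deps=(None,1) exec_start@4 write@5
I4 add r1: issue@5 deps=(0,None) exec_start@5 write@8

Answer: 2 4 4 5 8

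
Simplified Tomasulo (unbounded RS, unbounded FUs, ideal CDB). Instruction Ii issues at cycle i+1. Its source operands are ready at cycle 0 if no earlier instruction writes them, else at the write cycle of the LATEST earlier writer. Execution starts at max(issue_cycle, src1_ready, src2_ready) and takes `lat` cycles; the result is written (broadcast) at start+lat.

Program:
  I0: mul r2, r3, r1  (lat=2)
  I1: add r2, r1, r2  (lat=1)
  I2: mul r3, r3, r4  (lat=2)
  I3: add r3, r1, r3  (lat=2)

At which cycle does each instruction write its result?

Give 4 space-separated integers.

Answer: 3 4 5 7

Derivation:
I0 mul r2: issue@1 deps=(None,None) exec_start@1 write@3
I1 add r2: issue@2 deps=(None,0) exec_start@3 write@4
I2 mul r3: issue@3 deps=(None,None) exec_start@3 write@5
I3 add r3: issue@4 deps=(None,2) exec_start@5 write@7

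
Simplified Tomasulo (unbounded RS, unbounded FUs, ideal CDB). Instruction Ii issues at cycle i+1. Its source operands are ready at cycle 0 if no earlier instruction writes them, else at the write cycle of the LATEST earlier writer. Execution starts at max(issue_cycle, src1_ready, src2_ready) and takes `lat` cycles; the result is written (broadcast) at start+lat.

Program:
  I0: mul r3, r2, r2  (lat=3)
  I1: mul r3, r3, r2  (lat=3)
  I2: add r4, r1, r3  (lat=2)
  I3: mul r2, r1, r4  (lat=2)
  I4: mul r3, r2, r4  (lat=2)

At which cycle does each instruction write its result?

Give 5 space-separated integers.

I0 mul r3: issue@1 deps=(None,None) exec_start@1 write@4
I1 mul r3: issue@2 deps=(0,None) exec_start@4 write@7
I2 add r4: issue@3 deps=(None,1) exec_start@7 write@9
I3 mul r2: issue@4 deps=(None,2) exec_start@9 write@11
I4 mul r3: issue@5 deps=(3,2) exec_start@11 write@13

Answer: 4 7 9 11 13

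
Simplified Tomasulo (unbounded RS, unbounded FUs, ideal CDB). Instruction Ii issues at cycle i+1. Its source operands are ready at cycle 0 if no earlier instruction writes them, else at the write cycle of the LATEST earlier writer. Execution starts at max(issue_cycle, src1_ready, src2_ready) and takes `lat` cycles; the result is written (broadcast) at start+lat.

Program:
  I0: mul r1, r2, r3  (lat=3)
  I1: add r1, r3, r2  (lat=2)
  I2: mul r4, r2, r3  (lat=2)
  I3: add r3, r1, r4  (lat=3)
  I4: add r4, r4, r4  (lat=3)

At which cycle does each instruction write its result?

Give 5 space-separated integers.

Answer: 4 4 5 8 8

Derivation:
I0 mul r1: issue@1 deps=(None,None) exec_start@1 write@4
I1 add r1: issue@2 deps=(None,None) exec_start@2 write@4
I2 mul r4: issue@3 deps=(None,None) exec_start@3 write@5
I3 add r3: issue@4 deps=(1,2) exec_start@5 write@8
I4 add r4: issue@5 deps=(2,2) exec_start@5 write@8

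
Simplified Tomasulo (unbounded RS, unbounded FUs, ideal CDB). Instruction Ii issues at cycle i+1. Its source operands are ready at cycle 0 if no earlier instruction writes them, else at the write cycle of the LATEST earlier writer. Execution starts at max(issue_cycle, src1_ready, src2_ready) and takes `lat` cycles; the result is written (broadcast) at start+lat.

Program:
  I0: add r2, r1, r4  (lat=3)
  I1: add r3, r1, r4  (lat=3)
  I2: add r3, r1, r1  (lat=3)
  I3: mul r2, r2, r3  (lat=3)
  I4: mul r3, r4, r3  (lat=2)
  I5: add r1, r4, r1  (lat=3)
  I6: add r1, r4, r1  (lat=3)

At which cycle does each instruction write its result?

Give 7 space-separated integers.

Answer: 4 5 6 9 8 9 12

Derivation:
I0 add r2: issue@1 deps=(None,None) exec_start@1 write@4
I1 add r3: issue@2 deps=(None,None) exec_start@2 write@5
I2 add r3: issue@3 deps=(None,None) exec_start@3 write@6
I3 mul r2: issue@4 deps=(0,2) exec_start@6 write@9
I4 mul r3: issue@5 deps=(None,2) exec_start@6 write@8
I5 add r1: issue@6 deps=(None,None) exec_start@6 write@9
I6 add r1: issue@7 deps=(None,5) exec_start@9 write@12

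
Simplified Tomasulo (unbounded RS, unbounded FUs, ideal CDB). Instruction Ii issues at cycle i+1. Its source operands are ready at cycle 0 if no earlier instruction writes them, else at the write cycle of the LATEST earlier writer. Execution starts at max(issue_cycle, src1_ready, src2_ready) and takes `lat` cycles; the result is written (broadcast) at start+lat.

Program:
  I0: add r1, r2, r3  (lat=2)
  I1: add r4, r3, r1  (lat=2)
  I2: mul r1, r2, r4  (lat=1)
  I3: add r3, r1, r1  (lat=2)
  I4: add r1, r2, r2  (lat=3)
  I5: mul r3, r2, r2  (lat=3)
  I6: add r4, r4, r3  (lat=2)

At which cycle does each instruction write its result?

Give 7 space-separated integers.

I0 add r1: issue@1 deps=(None,None) exec_start@1 write@3
I1 add r4: issue@2 deps=(None,0) exec_start@3 write@5
I2 mul r1: issue@3 deps=(None,1) exec_start@5 write@6
I3 add r3: issue@4 deps=(2,2) exec_start@6 write@8
I4 add r1: issue@5 deps=(None,None) exec_start@5 write@8
I5 mul r3: issue@6 deps=(None,None) exec_start@6 write@9
I6 add r4: issue@7 deps=(1,5) exec_start@9 write@11

Answer: 3 5 6 8 8 9 11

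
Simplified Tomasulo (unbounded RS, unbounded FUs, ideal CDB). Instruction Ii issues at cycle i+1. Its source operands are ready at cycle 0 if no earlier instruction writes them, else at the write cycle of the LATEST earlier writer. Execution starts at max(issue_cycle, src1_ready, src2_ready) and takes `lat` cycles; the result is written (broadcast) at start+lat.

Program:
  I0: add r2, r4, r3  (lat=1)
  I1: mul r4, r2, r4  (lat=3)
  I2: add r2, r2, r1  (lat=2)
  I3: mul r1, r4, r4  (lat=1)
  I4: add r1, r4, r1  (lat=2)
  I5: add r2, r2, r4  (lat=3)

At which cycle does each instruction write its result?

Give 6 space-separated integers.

Answer: 2 5 5 6 8 9

Derivation:
I0 add r2: issue@1 deps=(None,None) exec_start@1 write@2
I1 mul r4: issue@2 deps=(0,None) exec_start@2 write@5
I2 add r2: issue@3 deps=(0,None) exec_start@3 write@5
I3 mul r1: issue@4 deps=(1,1) exec_start@5 write@6
I4 add r1: issue@5 deps=(1,3) exec_start@6 write@8
I5 add r2: issue@6 deps=(2,1) exec_start@6 write@9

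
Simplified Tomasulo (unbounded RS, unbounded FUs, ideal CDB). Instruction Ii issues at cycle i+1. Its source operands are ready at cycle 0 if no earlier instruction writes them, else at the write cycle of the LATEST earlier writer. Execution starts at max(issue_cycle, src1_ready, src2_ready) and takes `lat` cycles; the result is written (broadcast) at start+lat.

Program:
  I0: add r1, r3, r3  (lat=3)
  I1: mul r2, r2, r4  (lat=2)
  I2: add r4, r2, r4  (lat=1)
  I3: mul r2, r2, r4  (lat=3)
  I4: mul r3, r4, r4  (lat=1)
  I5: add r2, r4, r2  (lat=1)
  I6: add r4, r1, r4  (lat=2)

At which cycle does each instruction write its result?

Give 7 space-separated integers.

I0 add r1: issue@1 deps=(None,None) exec_start@1 write@4
I1 mul r2: issue@2 deps=(None,None) exec_start@2 write@4
I2 add r4: issue@3 deps=(1,None) exec_start@4 write@5
I3 mul r2: issue@4 deps=(1,2) exec_start@5 write@8
I4 mul r3: issue@5 deps=(2,2) exec_start@5 write@6
I5 add r2: issue@6 deps=(2,3) exec_start@8 write@9
I6 add r4: issue@7 deps=(0,2) exec_start@7 write@9

Answer: 4 4 5 8 6 9 9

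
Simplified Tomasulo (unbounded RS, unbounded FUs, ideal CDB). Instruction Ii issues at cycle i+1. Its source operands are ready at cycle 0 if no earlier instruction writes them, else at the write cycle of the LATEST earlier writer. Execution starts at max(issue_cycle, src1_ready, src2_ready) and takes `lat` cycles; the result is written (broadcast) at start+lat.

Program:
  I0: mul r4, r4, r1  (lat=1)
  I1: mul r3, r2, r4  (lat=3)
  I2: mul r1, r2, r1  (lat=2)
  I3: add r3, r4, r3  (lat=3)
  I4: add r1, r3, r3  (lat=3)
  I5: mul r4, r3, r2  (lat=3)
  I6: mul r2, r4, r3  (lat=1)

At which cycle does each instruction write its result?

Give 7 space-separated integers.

I0 mul r4: issue@1 deps=(None,None) exec_start@1 write@2
I1 mul r3: issue@2 deps=(None,0) exec_start@2 write@5
I2 mul r1: issue@3 deps=(None,None) exec_start@3 write@5
I3 add r3: issue@4 deps=(0,1) exec_start@5 write@8
I4 add r1: issue@5 deps=(3,3) exec_start@8 write@11
I5 mul r4: issue@6 deps=(3,None) exec_start@8 write@11
I6 mul r2: issue@7 deps=(5,3) exec_start@11 write@12

Answer: 2 5 5 8 11 11 12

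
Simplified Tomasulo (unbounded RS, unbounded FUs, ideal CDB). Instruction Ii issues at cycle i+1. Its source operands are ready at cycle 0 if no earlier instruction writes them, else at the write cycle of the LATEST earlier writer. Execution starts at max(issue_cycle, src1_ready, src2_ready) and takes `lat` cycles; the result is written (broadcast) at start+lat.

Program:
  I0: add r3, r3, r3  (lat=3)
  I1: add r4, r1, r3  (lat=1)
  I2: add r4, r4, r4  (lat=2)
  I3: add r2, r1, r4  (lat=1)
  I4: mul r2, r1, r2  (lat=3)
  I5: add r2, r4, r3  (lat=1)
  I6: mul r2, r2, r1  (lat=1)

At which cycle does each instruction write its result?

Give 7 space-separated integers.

Answer: 4 5 7 8 11 8 9

Derivation:
I0 add r3: issue@1 deps=(None,None) exec_start@1 write@4
I1 add r4: issue@2 deps=(None,0) exec_start@4 write@5
I2 add r4: issue@3 deps=(1,1) exec_start@5 write@7
I3 add r2: issue@4 deps=(None,2) exec_start@7 write@8
I4 mul r2: issue@5 deps=(None,3) exec_start@8 write@11
I5 add r2: issue@6 deps=(2,0) exec_start@7 write@8
I6 mul r2: issue@7 deps=(5,None) exec_start@8 write@9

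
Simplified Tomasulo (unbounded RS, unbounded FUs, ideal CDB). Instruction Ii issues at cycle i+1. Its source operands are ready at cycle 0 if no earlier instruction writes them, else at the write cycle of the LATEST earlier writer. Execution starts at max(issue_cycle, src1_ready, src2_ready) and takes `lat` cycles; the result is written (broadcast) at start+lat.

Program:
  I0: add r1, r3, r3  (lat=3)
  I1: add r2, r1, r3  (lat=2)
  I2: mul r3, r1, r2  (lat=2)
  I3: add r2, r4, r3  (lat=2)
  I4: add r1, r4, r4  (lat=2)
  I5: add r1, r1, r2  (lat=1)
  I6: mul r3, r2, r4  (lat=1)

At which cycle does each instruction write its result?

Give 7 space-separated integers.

I0 add r1: issue@1 deps=(None,None) exec_start@1 write@4
I1 add r2: issue@2 deps=(0,None) exec_start@4 write@6
I2 mul r3: issue@3 deps=(0,1) exec_start@6 write@8
I3 add r2: issue@4 deps=(None,2) exec_start@8 write@10
I4 add r1: issue@5 deps=(None,None) exec_start@5 write@7
I5 add r1: issue@6 deps=(4,3) exec_start@10 write@11
I6 mul r3: issue@7 deps=(3,None) exec_start@10 write@11

Answer: 4 6 8 10 7 11 11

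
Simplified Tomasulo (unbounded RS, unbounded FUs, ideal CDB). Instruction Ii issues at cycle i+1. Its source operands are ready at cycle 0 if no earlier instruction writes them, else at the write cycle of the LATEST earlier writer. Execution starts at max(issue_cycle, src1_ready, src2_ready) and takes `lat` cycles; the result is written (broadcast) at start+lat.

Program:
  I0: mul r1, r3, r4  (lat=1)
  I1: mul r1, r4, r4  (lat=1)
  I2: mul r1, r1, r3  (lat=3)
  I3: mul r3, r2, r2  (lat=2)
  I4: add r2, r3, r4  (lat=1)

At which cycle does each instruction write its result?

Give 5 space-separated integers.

Answer: 2 3 6 6 7

Derivation:
I0 mul r1: issue@1 deps=(None,None) exec_start@1 write@2
I1 mul r1: issue@2 deps=(None,None) exec_start@2 write@3
I2 mul r1: issue@3 deps=(1,None) exec_start@3 write@6
I3 mul r3: issue@4 deps=(None,None) exec_start@4 write@6
I4 add r2: issue@5 deps=(3,None) exec_start@6 write@7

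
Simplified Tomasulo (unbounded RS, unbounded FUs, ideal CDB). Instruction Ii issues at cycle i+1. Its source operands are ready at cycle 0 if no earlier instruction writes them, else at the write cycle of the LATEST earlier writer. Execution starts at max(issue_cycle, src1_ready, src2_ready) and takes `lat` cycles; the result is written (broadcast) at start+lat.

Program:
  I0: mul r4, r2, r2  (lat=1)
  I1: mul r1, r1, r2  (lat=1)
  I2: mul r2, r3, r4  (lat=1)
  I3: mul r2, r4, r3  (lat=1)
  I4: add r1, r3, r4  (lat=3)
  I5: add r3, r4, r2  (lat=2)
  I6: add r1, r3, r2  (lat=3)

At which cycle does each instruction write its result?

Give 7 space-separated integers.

Answer: 2 3 4 5 8 8 11

Derivation:
I0 mul r4: issue@1 deps=(None,None) exec_start@1 write@2
I1 mul r1: issue@2 deps=(None,None) exec_start@2 write@3
I2 mul r2: issue@3 deps=(None,0) exec_start@3 write@4
I3 mul r2: issue@4 deps=(0,None) exec_start@4 write@5
I4 add r1: issue@5 deps=(None,0) exec_start@5 write@8
I5 add r3: issue@6 deps=(0,3) exec_start@6 write@8
I6 add r1: issue@7 deps=(5,3) exec_start@8 write@11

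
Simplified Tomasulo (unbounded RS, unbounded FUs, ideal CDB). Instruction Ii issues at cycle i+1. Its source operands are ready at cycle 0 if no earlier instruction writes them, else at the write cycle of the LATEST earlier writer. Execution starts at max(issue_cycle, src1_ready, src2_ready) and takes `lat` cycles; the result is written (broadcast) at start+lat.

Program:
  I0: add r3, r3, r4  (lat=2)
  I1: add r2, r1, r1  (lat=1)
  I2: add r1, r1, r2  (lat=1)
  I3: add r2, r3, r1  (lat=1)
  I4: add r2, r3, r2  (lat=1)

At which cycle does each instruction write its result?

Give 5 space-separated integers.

Answer: 3 3 4 5 6

Derivation:
I0 add r3: issue@1 deps=(None,None) exec_start@1 write@3
I1 add r2: issue@2 deps=(None,None) exec_start@2 write@3
I2 add r1: issue@3 deps=(None,1) exec_start@3 write@4
I3 add r2: issue@4 deps=(0,2) exec_start@4 write@5
I4 add r2: issue@5 deps=(0,3) exec_start@5 write@6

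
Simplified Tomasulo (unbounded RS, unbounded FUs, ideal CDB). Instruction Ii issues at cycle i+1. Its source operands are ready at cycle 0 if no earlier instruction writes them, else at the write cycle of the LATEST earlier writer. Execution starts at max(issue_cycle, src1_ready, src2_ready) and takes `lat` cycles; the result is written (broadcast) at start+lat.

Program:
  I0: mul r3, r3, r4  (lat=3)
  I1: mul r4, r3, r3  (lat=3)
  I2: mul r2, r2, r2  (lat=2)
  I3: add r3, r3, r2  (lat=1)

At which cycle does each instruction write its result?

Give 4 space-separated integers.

I0 mul r3: issue@1 deps=(None,None) exec_start@1 write@4
I1 mul r4: issue@2 deps=(0,0) exec_start@4 write@7
I2 mul r2: issue@3 deps=(None,None) exec_start@3 write@5
I3 add r3: issue@4 deps=(0,2) exec_start@5 write@6

Answer: 4 7 5 6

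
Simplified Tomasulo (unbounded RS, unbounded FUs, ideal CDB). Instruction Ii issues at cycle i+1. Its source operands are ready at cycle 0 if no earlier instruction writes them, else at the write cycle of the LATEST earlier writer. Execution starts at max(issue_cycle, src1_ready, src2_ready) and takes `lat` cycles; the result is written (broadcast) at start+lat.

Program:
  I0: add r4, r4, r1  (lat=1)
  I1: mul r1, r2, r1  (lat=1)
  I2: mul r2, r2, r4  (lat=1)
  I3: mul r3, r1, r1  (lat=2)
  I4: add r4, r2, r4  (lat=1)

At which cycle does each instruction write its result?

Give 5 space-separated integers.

I0 add r4: issue@1 deps=(None,None) exec_start@1 write@2
I1 mul r1: issue@2 deps=(None,None) exec_start@2 write@3
I2 mul r2: issue@3 deps=(None,0) exec_start@3 write@4
I3 mul r3: issue@4 deps=(1,1) exec_start@4 write@6
I4 add r4: issue@5 deps=(2,0) exec_start@5 write@6

Answer: 2 3 4 6 6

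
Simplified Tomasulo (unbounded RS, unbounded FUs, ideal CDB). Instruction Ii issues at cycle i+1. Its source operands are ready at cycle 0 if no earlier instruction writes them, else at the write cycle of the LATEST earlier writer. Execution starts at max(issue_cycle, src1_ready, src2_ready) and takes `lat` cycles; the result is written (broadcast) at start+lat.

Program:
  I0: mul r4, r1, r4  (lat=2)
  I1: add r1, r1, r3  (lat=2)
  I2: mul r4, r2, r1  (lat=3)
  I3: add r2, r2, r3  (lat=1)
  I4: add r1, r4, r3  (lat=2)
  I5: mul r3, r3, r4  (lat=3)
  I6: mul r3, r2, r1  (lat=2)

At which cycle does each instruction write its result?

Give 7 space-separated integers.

I0 mul r4: issue@1 deps=(None,None) exec_start@1 write@3
I1 add r1: issue@2 deps=(None,None) exec_start@2 write@4
I2 mul r4: issue@3 deps=(None,1) exec_start@4 write@7
I3 add r2: issue@4 deps=(None,None) exec_start@4 write@5
I4 add r1: issue@5 deps=(2,None) exec_start@7 write@9
I5 mul r3: issue@6 deps=(None,2) exec_start@7 write@10
I6 mul r3: issue@7 deps=(3,4) exec_start@9 write@11

Answer: 3 4 7 5 9 10 11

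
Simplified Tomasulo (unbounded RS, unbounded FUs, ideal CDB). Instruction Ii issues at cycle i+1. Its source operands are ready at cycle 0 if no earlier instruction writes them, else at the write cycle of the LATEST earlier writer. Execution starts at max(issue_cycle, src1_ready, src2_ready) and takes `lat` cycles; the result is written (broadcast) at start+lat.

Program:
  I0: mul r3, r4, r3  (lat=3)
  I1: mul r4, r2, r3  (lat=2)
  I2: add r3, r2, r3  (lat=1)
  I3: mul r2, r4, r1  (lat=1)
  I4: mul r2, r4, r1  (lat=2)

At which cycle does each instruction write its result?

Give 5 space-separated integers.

Answer: 4 6 5 7 8

Derivation:
I0 mul r3: issue@1 deps=(None,None) exec_start@1 write@4
I1 mul r4: issue@2 deps=(None,0) exec_start@4 write@6
I2 add r3: issue@3 deps=(None,0) exec_start@4 write@5
I3 mul r2: issue@4 deps=(1,None) exec_start@6 write@7
I4 mul r2: issue@5 deps=(1,None) exec_start@6 write@8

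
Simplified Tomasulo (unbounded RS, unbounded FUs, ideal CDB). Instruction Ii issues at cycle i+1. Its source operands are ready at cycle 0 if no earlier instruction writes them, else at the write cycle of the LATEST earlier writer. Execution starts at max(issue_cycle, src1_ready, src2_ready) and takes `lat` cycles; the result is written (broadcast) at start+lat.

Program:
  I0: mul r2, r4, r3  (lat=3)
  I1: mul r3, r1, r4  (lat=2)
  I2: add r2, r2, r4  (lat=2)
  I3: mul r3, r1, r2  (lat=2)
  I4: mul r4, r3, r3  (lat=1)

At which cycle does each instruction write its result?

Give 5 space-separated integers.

I0 mul r2: issue@1 deps=(None,None) exec_start@1 write@4
I1 mul r3: issue@2 deps=(None,None) exec_start@2 write@4
I2 add r2: issue@3 deps=(0,None) exec_start@4 write@6
I3 mul r3: issue@4 deps=(None,2) exec_start@6 write@8
I4 mul r4: issue@5 deps=(3,3) exec_start@8 write@9

Answer: 4 4 6 8 9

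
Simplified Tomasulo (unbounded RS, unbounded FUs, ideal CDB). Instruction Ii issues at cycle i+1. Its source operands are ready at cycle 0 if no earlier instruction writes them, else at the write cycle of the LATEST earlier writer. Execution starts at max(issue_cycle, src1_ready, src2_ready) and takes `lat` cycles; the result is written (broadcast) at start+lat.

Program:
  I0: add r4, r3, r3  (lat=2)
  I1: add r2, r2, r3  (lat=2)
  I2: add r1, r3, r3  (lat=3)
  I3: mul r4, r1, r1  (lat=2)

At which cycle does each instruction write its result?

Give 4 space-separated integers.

I0 add r4: issue@1 deps=(None,None) exec_start@1 write@3
I1 add r2: issue@2 deps=(None,None) exec_start@2 write@4
I2 add r1: issue@3 deps=(None,None) exec_start@3 write@6
I3 mul r4: issue@4 deps=(2,2) exec_start@6 write@8

Answer: 3 4 6 8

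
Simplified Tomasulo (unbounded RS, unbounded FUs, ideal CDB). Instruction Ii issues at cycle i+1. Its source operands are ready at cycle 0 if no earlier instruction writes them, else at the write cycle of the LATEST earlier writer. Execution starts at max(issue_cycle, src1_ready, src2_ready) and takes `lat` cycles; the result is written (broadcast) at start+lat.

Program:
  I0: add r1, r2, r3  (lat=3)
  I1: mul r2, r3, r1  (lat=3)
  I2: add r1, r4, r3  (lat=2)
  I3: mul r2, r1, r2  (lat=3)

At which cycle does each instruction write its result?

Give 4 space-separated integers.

I0 add r1: issue@1 deps=(None,None) exec_start@1 write@4
I1 mul r2: issue@2 deps=(None,0) exec_start@4 write@7
I2 add r1: issue@3 deps=(None,None) exec_start@3 write@5
I3 mul r2: issue@4 deps=(2,1) exec_start@7 write@10

Answer: 4 7 5 10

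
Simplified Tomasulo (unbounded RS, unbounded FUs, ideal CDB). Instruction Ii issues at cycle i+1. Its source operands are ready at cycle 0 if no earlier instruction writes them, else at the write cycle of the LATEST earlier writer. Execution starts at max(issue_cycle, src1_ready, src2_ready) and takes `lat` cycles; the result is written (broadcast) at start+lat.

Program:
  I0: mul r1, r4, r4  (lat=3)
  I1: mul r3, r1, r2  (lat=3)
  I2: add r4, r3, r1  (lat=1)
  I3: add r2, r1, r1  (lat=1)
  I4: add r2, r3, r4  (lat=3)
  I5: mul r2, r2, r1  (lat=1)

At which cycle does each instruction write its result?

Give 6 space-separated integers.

Answer: 4 7 8 5 11 12

Derivation:
I0 mul r1: issue@1 deps=(None,None) exec_start@1 write@4
I1 mul r3: issue@2 deps=(0,None) exec_start@4 write@7
I2 add r4: issue@3 deps=(1,0) exec_start@7 write@8
I3 add r2: issue@4 deps=(0,0) exec_start@4 write@5
I4 add r2: issue@5 deps=(1,2) exec_start@8 write@11
I5 mul r2: issue@6 deps=(4,0) exec_start@11 write@12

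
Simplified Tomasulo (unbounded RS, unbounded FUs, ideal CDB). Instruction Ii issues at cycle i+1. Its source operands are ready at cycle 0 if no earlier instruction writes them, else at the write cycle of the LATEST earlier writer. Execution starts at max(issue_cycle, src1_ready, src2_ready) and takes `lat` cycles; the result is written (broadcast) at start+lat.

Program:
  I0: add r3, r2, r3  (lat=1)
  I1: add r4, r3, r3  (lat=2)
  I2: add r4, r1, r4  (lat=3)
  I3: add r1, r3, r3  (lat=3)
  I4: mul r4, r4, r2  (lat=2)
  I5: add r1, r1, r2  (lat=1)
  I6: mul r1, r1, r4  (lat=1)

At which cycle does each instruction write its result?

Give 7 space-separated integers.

I0 add r3: issue@1 deps=(None,None) exec_start@1 write@2
I1 add r4: issue@2 deps=(0,0) exec_start@2 write@4
I2 add r4: issue@3 deps=(None,1) exec_start@4 write@7
I3 add r1: issue@4 deps=(0,0) exec_start@4 write@7
I4 mul r4: issue@5 deps=(2,None) exec_start@7 write@9
I5 add r1: issue@6 deps=(3,None) exec_start@7 write@8
I6 mul r1: issue@7 deps=(5,4) exec_start@9 write@10

Answer: 2 4 7 7 9 8 10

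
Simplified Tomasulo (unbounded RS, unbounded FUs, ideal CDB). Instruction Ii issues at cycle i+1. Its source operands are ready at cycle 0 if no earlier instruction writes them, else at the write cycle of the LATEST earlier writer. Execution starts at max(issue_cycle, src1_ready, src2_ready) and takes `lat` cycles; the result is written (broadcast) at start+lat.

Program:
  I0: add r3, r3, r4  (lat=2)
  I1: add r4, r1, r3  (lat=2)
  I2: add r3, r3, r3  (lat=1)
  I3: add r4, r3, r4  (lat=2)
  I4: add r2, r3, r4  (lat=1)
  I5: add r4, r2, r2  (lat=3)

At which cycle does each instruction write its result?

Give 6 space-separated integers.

Answer: 3 5 4 7 8 11

Derivation:
I0 add r3: issue@1 deps=(None,None) exec_start@1 write@3
I1 add r4: issue@2 deps=(None,0) exec_start@3 write@5
I2 add r3: issue@3 deps=(0,0) exec_start@3 write@4
I3 add r4: issue@4 deps=(2,1) exec_start@5 write@7
I4 add r2: issue@5 deps=(2,3) exec_start@7 write@8
I5 add r4: issue@6 deps=(4,4) exec_start@8 write@11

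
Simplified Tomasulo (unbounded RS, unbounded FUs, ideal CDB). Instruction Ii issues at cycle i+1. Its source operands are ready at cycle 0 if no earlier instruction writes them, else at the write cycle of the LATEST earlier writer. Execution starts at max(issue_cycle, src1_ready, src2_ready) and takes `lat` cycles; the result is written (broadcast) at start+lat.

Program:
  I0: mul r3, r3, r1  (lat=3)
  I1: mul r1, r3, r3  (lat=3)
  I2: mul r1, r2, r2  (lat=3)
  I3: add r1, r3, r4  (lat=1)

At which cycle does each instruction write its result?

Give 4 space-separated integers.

I0 mul r3: issue@1 deps=(None,None) exec_start@1 write@4
I1 mul r1: issue@2 deps=(0,0) exec_start@4 write@7
I2 mul r1: issue@3 deps=(None,None) exec_start@3 write@6
I3 add r1: issue@4 deps=(0,None) exec_start@4 write@5

Answer: 4 7 6 5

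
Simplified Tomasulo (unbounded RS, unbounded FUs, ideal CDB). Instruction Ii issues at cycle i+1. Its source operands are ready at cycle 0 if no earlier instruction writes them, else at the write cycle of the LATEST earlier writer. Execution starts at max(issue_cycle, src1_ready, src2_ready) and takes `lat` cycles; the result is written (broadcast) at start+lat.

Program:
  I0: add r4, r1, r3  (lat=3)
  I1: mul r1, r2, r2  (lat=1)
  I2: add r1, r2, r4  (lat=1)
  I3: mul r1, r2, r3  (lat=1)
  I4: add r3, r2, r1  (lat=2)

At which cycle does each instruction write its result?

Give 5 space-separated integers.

Answer: 4 3 5 5 7

Derivation:
I0 add r4: issue@1 deps=(None,None) exec_start@1 write@4
I1 mul r1: issue@2 deps=(None,None) exec_start@2 write@3
I2 add r1: issue@3 deps=(None,0) exec_start@4 write@5
I3 mul r1: issue@4 deps=(None,None) exec_start@4 write@5
I4 add r3: issue@5 deps=(None,3) exec_start@5 write@7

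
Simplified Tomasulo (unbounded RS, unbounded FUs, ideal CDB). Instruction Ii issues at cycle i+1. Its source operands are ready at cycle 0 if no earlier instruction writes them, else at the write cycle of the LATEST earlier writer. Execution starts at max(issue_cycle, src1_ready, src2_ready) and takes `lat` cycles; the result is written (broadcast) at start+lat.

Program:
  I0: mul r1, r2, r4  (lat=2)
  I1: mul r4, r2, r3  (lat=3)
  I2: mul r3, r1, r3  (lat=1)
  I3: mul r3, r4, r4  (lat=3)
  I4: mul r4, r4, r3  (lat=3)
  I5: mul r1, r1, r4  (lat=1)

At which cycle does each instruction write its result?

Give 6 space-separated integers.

I0 mul r1: issue@1 deps=(None,None) exec_start@1 write@3
I1 mul r4: issue@2 deps=(None,None) exec_start@2 write@5
I2 mul r3: issue@3 deps=(0,None) exec_start@3 write@4
I3 mul r3: issue@4 deps=(1,1) exec_start@5 write@8
I4 mul r4: issue@5 deps=(1,3) exec_start@8 write@11
I5 mul r1: issue@6 deps=(0,4) exec_start@11 write@12

Answer: 3 5 4 8 11 12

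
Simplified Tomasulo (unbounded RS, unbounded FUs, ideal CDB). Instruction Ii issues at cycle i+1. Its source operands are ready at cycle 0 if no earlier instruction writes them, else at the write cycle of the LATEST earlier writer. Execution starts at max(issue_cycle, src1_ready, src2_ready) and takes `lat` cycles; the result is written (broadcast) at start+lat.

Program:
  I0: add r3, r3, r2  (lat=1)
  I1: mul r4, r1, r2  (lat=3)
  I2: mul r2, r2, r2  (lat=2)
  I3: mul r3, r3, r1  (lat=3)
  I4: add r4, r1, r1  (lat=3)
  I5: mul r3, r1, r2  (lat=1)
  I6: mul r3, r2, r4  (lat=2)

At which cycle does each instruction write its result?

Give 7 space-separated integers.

Answer: 2 5 5 7 8 7 10

Derivation:
I0 add r3: issue@1 deps=(None,None) exec_start@1 write@2
I1 mul r4: issue@2 deps=(None,None) exec_start@2 write@5
I2 mul r2: issue@3 deps=(None,None) exec_start@3 write@5
I3 mul r3: issue@4 deps=(0,None) exec_start@4 write@7
I4 add r4: issue@5 deps=(None,None) exec_start@5 write@8
I5 mul r3: issue@6 deps=(None,2) exec_start@6 write@7
I6 mul r3: issue@7 deps=(2,4) exec_start@8 write@10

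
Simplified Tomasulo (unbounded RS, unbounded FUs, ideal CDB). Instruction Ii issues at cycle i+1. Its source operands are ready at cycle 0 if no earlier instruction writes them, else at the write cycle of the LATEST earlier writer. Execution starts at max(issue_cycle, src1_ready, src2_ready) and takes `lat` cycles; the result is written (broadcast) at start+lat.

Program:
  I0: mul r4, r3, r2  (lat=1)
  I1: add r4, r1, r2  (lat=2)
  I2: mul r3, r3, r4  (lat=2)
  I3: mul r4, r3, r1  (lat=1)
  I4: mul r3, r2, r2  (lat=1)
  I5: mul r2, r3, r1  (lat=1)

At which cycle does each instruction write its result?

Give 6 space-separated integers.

Answer: 2 4 6 7 6 7

Derivation:
I0 mul r4: issue@1 deps=(None,None) exec_start@1 write@2
I1 add r4: issue@2 deps=(None,None) exec_start@2 write@4
I2 mul r3: issue@3 deps=(None,1) exec_start@4 write@6
I3 mul r4: issue@4 deps=(2,None) exec_start@6 write@7
I4 mul r3: issue@5 deps=(None,None) exec_start@5 write@6
I5 mul r2: issue@6 deps=(4,None) exec_start@6 write@7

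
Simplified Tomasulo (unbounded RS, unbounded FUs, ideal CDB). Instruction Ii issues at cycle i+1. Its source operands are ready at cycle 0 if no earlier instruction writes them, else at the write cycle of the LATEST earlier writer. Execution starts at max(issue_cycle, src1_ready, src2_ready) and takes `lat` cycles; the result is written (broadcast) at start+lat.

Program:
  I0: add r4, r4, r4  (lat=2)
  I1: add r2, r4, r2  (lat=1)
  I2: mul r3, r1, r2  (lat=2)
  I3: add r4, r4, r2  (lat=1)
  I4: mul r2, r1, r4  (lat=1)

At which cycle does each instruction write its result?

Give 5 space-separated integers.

I0 add r4: issue@1 deps=(None,None) exec_start@1 write@3
I1 add r2: issue@2 deps=(0,None) exec_start@3 write@4
I2 mul r3: issue@3 deps=(None,1) exec_start@4 write@6
I3 add r4: issue@4 deps=(0,1) exec_start@4 write@5
I4 mul r2: issue@5 deps=(None,3) exec_start@5 write@6

Answer: 3 4 6 5 6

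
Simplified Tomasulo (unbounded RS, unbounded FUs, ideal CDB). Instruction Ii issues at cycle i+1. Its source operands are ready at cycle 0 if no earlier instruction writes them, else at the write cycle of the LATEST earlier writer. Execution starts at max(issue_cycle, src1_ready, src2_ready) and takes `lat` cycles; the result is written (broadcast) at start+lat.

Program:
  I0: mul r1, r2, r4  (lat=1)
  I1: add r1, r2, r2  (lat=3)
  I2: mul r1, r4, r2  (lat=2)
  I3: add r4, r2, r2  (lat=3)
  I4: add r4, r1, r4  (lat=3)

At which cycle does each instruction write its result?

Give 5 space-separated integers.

I0 mul r1: issue@1 deps=(None,None) exec_start@1 write@2
I1 add r1: issue@2 deps=(None,None) exec_start@2 write@5
I2 mul r1: issue@3 deps=(None,None) exec_start@3 write@5
I3 add r4: issue@4 deps=(None,None) exec_start@4 write@7
I4 add r4: issue@5 deps=(2,3) exec_start@7 write@10

Answer: 2 5 5 7 10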